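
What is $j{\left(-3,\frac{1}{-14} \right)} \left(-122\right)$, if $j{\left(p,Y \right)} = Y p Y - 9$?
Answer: $\frac{107787}{98} \approx 1099.9$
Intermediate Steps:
$j{\left(p,Y \right)} = -9 + p Y^{2}$ ($j{\left(p,Y \right)} = p Y^{2} - 9 = -9 + p Y^{2}$)
$j{\left(-3,\frac{1}{-14} \right)} \left(-122\right) = \left(-9 - 3 \left(\frac{1}{-14}\right)^{2}\right) \left(-122\right) = \left(-9 - 3 \left(- \frac{1}{14}\right)^{2}\right) \left(-122\right) = \left(-9 - \frac{3}{196}\right) \left(-122\right) = \left(- \frac{1767}{196}\right) \left(-122\right) = \frac{107787}{98}$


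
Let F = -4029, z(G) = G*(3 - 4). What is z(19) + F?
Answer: -4048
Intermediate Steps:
z(G) = -G (z(G) = G*(-1) = -G)
z(19) + F = -1*19 - 4029 = -19 - 4029 = -4048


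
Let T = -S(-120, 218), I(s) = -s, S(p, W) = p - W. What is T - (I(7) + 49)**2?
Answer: -1426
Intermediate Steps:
T = 338 (T = -(-120 - 1*218) = -(-120 - 218) = -1*(-338) = 338)
T - (I(7) + 49)**2 = 338 - (-1*7 + 49)**2 = 338 - (-7 + 49)**2 = 338 - 1*42**2 = 338 - 1*1764 = 338 - 1764 = -1426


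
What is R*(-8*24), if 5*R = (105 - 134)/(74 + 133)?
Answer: 1856/345 ≈ 5.3797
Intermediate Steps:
R = -29/1035 (R = ((105 - 134)/(74 + 133))/5 = (-29/207)/5 = (-29*1/207)/5 = (1/5)*(-29/207) = -29/1035 ≈ -0.028019)
R*(-8*24) = -(-232)*24/1035 = -29/1035*(-192) = 1856/345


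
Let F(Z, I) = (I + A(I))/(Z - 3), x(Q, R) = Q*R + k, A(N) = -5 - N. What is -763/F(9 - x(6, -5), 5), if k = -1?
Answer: 28231/5 ≈ 5646.2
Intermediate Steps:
x(Q, R) = -1 + Q*R (x(Q, R) = Q*R - 1 = -1 + Q*R)
F(Z, I) = -5/(-3 + Z) (F(Z, I) = (I + (-5 - I))/(Z - 3) = -5/(-3 + Z))
-763/F(9 - x(6, -5), 5) = -(-4578/5 + 763*(-1 + 6*(-5))/5) = -(-4578/5 + 763*(-1 - 30)/5) = -763/((-5/(-3 + (9 - 1*(-31))))) = -763/((-5/(-3 + (9 + 31)))) = -763/((-5/(-3 + 40))) = -763/((-5/37)) = -763/((-5*1/37)) = -763/(-5/37) = -763*(-37/5) = 28231/5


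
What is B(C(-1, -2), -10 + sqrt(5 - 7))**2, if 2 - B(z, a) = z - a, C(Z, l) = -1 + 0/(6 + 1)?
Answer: (7 - I*sqrt(2))**2 ≈ 47.0 - 19.799*I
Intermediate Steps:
C(Z, l) = -1 (C(Z, l) = -1 + 0/7 = -1 + (1/7)*0 = -1 + 0 = -1)
B(z, a) = 2 + a - z (B(z, a) = 2 - (z - a) = 2 + (a - z) = 2 + a - z)
B(C(-1, -2), -10 + sqrt(5 - 7))**2 = (2 + (-10 + sqrt(5 - 7)) - 1*(-1))**2 = (2 + (-10 + sqrt(-2)) + 1)**2 = (2 + (-10 + I*sqrt(2)) + 1)**2 = (-7 + I*sqrt(2))**2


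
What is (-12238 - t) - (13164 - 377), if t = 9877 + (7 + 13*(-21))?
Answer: -34636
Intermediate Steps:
t = 9611 (t = 9877 + (7 - 273) = 9877 - 266 = 9611)
(-12238 - t) - (13164 - 377) = (-12238 - 1*9611) - (13164 - 377) = (-12238 - 9611) - 1*12787 = -21849 - 12787 = -34636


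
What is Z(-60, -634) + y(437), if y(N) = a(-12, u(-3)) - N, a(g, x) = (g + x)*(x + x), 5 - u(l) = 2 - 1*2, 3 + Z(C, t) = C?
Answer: -570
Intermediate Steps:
Z(C, t) = -3 + C
u(l) = 5 (u(l) = 5 - (2 - 1*2) = 5 - (2 - 2) = 5 - 1*0 = 5 + 0 = 5)
a(g, x) = 2*x*(g + x) (a(g, x) = (g + x)*(2*x) = 2*x*(g + x))
y(N) = -70 - N (y(N) = 2*5*(-12 + 5) - N = 2*5*(-7) - N = -70 - N)
Z(-60, -634) + y(437) = (-3 - 60) + (-70 - 1*437) = -63 + (-70 - 437) = -63 - 507 = -570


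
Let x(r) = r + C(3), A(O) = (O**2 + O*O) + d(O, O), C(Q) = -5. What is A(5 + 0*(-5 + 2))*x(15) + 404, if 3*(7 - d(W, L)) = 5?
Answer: 2872/3 ≈ 957.33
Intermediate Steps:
d(W, L) = 16/3 (d(W, L) = 7 - 1/3*5 = 7 - 5/3 = 16/3)
A(O) = 16/3 + 2*O**2 (A(O) = (O**2 + O*O) + 16/3 = (O**2 + O**2) + 16/3 = 2*O**2 + 16/3 = 16/3 + 2*O**2)
x(r) = -5 + r (x(r) = r - 5 = -5 + r)
A(5 + 0*(-5 + 2))*x(15) + 404 = (16/3 + 2*(5 + 0*(-5 + 2))**2)*(-5 + 15) + 404 = (16/3 + 2*(5 + 0*(-3))**2)*10 + 404 = (16/3 + 2*(5 + 0)**2)*10 + 404 = (16/3 + 2*5**2)*10 + 404 = (16/3 + 2*25)*10 + 404 = (16/3 + 50)*10 + 404 = (166/3)*10 + 404 = 1660/3 + 404 = 2872/3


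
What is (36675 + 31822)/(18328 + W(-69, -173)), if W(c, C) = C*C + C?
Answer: 68497/48084 ≈ 1.4245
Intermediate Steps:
W(c, C) = C + C² (W(c, C) = C² + C = C + C²)
(36675 + 31822)/(18328 + W(-69, -173)) = (36675 + 31822)/(18328 - 173*(1 - 173)) = 68497/(18328 - 173*(-172)) = 68497/(18328 + 29756) = 68497/48084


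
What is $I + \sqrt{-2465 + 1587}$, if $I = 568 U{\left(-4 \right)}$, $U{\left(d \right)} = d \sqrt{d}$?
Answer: $i \left(-4544 + \sqrt{878}\right) \approx - 4514.4 i$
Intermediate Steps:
$U{\left(d \right)} = d^{\frac{3}{2}}$
$I = - 4544 i$ ($I = 568 \left(-4\right)^{\frac{3}{2}} = 568 \left(- 8 i\right) = - 4544 i \approx - 4544.0 i$)
$I + \sqrt{-2465 + 1587} = - 4544 i + \sqrt{-2465 + 1587} = - 4544 i + \sqrt{-878} = - 4544 i + i \sqrt{878}$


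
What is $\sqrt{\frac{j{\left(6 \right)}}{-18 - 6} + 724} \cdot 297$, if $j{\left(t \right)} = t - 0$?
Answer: $\frac{297 \sqrt{2895}}{2} \approx 7990.1$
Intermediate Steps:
$j{\left(t \right)} = t$ ($j{\left(t \right)} = t + 0 = t$)
$\sqrt{\frac{j{\left(6 \right)}}{-18 - 6} + 724} \cdot 297 = \sqrt{\frac{1}{-18 - 6} \cdot 6 + 724} \cdot 297 = \sqrt{\frac{1}{-24} \cdot 6 + 724} \cdot 297 = \sqrt{\left(- \frac{1}{24}\right) 6 + 724} \cdot 297 = \sqrt{- \frac{1}{4} + 724} \cdot 297 = \sqrt{\frac{2895}{4}} \cdot 297 = \frac{\sqrt{2895}}{2} \cdot 297 = \frac{297 \sqrt{2895}}{2}$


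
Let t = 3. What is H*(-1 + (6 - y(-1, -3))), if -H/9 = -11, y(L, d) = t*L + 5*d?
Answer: 2277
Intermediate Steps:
y(L, d) = 3*L + 5*d
H = 99 (H = -9*(-11) = 99)
H*(-1 + (6 - y(-1, -3))) = 99*(-1 + (6 - (3*(-1) + 5*(-3)))) = 99*(-1 + (6 - (-3 - 15))) = 99*(-1 + (6 - 1*(-18))) = 99*(-1 + (6 + 18)) = 99*(-1 + 24) = 99*23 = 2277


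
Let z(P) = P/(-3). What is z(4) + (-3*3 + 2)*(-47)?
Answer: 983/3 ≈ 327.67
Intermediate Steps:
z(P) = -P/3 (z(P) = P*(-⅓) = -P/3)
z(4) + (-3*3 + 2)*(-47) = -⅓*4 + (-3*3 + 2)*(-47) = -4/3 + (-9 + 2)*(-47) = -4/3 - 7*(-47) = -4/3 + 329 = 983/3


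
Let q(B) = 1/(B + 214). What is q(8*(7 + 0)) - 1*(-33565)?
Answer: 9062551/270 ≈ 33565.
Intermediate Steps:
q(B) = 1/(214 + B)
q(8*(7 + 0)) - 1*(-33565) = 1/(214 + 8*(7 + 0)) - 1*(-33565) = 1/(214 + 8*7) + 33565 = 1/(214 + 56) + 33565 = 1/270 + 33565 = 9062551/270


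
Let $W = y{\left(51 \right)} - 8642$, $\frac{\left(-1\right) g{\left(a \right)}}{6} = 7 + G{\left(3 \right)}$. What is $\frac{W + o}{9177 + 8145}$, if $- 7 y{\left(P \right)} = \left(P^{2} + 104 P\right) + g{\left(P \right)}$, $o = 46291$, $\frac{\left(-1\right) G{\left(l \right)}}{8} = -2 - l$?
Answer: $\frac{18280}{8661} \approx 2.1106$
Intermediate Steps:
$G{\left(l \right)} = 16 + 8 l$ ($G{\left(l \right)} = - 8 \left(-2 - l\right) = 16 + 8 l$)
$g{\left(a \right)} = -282$ ($g{\left(a \right)} = - 6 \left(7 + \left(16 + 8 \cdot 3\right)\right) = - 6 \left(7 + \left(16 + 24\right)\right) = - 6 \left(7 + 40\right) = \left(-6\right) 47 = -282$)
$y{\left(P \right)} = \frac{282}{7} - \frac{104 P}{7} - \frac{P^{2}}{7}$ ($y{\left(P \right)} = - \frac{\left(P^{2} + 104 P\right) - 282}{7} = - \frac{-282 + P^{2} + 104 P}{7} = \frac{282}{7} - \frac{104 P}{7} - \frac{P^{2}}{7}$)
$W = -9731$ ($W = \left(\frac{282}{7} - \frac{5304}{7} - \frac{51^{2}}{7}\right) - 8642 = \left(\frac{282}{7} - \frac{5304}{7} - \frac{2601}{7}\right) - 8642 = -1089 - 8642 = -9731$)
$\frac{W + o}{9177 + 8145} = \frac{-9731 + 46291}{9177 + 8145} = \frac{36560}{17322} = 36560 \cdot \frac{1}{17322} = \frac{18280}{8661}$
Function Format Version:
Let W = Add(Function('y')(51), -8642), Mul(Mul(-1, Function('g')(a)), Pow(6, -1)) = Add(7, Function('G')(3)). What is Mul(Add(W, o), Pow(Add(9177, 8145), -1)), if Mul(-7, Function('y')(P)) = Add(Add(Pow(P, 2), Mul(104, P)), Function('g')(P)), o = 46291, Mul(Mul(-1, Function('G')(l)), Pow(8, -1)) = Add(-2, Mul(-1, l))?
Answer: Rational(18280, 8661) ≈ 2.1106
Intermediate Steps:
Function('G')(l) = Add(16, Mul(8, l)) (Function('G')(l) = Mul(-8, Add(-2, Mul(-1, l))) = Add(16, Mul(8, l)))
Function('g')(a) = -282 (Function('g')(a) = Mul(-6, Add(7, Add(16, Mul(8, 3)))) = Mul(-6, Add(7, Add(16, 24))) = Mul(-6, Add(7, 40)) = Mul(-6, 47) = -282)
Function('y')(P) = Add(Rational(282, 7), Mul(Rational(-104, 7), P), Mul(Rational(-1, 7), Pow(P, 2))) (Function('y')(P) = Mul(Rational(-1, 7), Add(Add(Pow(P, 2), Mul(104, P)), -282)) = Mul(Rational(-1, 7), Add(-282, Pow(P, 2), Mul(104, P))) = Add(Rational(282, 7), Mul(Rational(-104, 7), P), Mul(Rational(-1, 7), Pow(P, 2))))
W = -9731 (W = Add(Add(Rational(282, 7), Mul(Rational(-104, 7), 51), Mul(Rational(-1, 7), Pow(51, 2))), -8642) = Add(Add(Rational(282, 7), Rational(-5304, 7), Mul(Rational(-1, 7), 2601)), -8642) = Add(Add(Rational(282, 7), Rational(-5304, 7), Rational(-2601, 7)), -8642) = Add(-1089, -8642) = -9731)
Mul(Add(W, o), Pow(Add(9177, 8145), -1)) = Mul(Add(-9731, 46291), Pow(Add(9177, 8145), -1)) = Mul(36560, Pow(17322, -1)) = Mul(36560, Rational(1, 17322)) = Rational(18280, 8661)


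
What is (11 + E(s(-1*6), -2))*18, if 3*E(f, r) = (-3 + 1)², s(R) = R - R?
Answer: 222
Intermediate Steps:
s(R) = 0
E(f, r) = 4/3 (E(f, r) = (-3 + 1)²/3 = (⅓)*(-2)² = (⅓)*4 = 4/3)
(11 + E(s(-1*6), -2))*18 = (11 + 4/3)*18 = (37/3)*18 = 222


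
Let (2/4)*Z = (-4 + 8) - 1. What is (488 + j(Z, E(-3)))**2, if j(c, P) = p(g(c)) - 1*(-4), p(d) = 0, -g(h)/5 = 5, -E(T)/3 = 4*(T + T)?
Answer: 242064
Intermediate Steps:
Z = 6 (Z = 2*((-4 + 8) - 1) = 2*(4 - 1) = 2*3 = 6)
E(T) = -24*T (E(T) = -12*(T + T) = -12*2*T = -24*T)
g(h) = -25 (g(h) = -5*5 = -25)
j(c, P) = 4 (j(c, P) = 0 - 1*(-4) = 0 + 4 = 4)
(488 + j(Z, E(-3)))**2 = (488 + 4)**2 = 492**2 = 242064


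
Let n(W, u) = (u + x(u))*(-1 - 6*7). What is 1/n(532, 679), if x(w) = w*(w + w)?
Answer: -1/39678723 ≈ -2.5202e-8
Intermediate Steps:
x(w) = 2*w**2 (x(w) = w*(2*w) = 2*w**2)
n(W, u) = -86*u**2 - 43*u (n(W, u) = (u + 2*u**2)*(-1 - 6*7) = (u + 2*u**2)*(-1 - 42) = (u + 2*u**2)*(-43) = -86*u**2 - 43*u)
1/n(532, 679) = 1/(43*679*(-1 - 2*679)) = 1/(43*679*(-1 - 1358)) = 1/(43*679*(-1359)) = 1/(-39678723) = -1/39678723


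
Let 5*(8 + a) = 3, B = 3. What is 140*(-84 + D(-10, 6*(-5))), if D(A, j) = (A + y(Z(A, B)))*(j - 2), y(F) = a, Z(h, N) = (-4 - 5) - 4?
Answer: 66192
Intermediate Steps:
Z(h, N) = -13 (Z(h, N) = -9 - 4 = -13)
a = -37/5 (a = -8 + (⅕)*3 = -8 + ⅗ = -37/5 ≈ -7.4000)
y(F) = -37/5
D(A, j) = (-2 + j)*(-37/5 + A) (D(A, j) = (A - 37/5)*(j - 2) = (-37/5 + A)*(-2 + j) = (-2 + j)*(-37/5 + A))
140*(-84 + D(-10, 6*(-5))) = 140*(-84 + (74/5 - 2*(-10) - 222*(-5)/5 - 60*(-5))) = 140*(-84 + (74/5 + 20 - 37/5*(-30) - 10*(-30))) = 140*(-84 + (74/5 + 20 + 222 + 300)) = 140*(-84 + 2784/5) = 140*(2364/5) = 66192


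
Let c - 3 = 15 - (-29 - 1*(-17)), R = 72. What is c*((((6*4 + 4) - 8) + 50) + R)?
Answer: 4260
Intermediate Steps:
c = 30 (c = 3 + (15 - (-29 - 1*(-17))) = 3 + (15 - (-29 + 17)) = 3 + (15 - 1*(-12)) = 3 + (15 + 12) = 3 + 27 = 30)
c*((((6*4 + 4) - 8) + 50) + R) = 30*((((6*4 + 4) - 8) + 50) + 72) = 30*((((24 + 4) - 8) + 50) + 72) = 30*(((28 - 8) + 50) + 72) = 30*((20 + 50) + 72) = 30*(70 + 72) = 30*142 = 4260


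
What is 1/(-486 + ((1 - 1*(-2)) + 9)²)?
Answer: -1/342 ≈ -0.0029240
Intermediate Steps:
1/(-486 + ((1 - 1*(-2)) + 9)²) = 1/(-486 + ((1 + 2) + 9)²) = 1/(-486 + (3 + 9)²) = 1/(-486 + 12²) = 1/(-486 + 144) = 1/(-342) = -1/342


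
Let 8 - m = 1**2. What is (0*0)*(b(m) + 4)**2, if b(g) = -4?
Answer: 0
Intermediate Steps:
m = 7 (m = 8 - 1*1**2 = 8 - 1*1 = 8 - 1 = 7)
(0*0)*(b(m) + 4)**2 = (0*0)*(-4 + 4)**2 = 0*0**2 = 0*0 = 0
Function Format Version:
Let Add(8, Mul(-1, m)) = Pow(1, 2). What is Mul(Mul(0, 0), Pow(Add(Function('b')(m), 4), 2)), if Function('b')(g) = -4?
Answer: 0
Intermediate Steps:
m = 7 (m = Add(8, Mul(-1, Pow(1, 2))) = Add(8, Mul(-1, 1)) = Add(8, -1) = 7)
Mul(Mul(0, 0), Pow(Add(Function('b')(m), 4), 2)) = Mul(Mul(0, 0), Pow(Add(-4, 4), 2)) = Mul(0, Pow(0, 2)) = Mul(0, 0) = 0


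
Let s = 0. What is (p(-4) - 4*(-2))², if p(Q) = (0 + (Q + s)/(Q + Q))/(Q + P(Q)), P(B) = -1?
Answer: 6241/100 ≈ 62.410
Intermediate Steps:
p(Q) = 1/(2*(-1 + Q)) (p(Q) = (0 + (Q + 0)/(Q + Q))/(Q - 1) = (0 + Q/((2*Q)))/(-1 + Q) = (0 + Q*(1/(2*Q)))/(-1 + Q) = (0 + ½)/(-1 + Q) = 1/(2*(-1 + Q)))
(p(-4) - 4*(-2))² = (1/(2*(-1 - 4)) - 4*(-2))² = ((½)/(-5) + 8)² = ((½)*(-⅕) + 8)² = (-⅒ + 8)² = (79/10)² = 6241/100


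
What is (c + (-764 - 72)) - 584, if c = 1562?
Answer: 142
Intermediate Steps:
(c + (-764 - 72)) - 584 = (1562 + (-764 - 72)) - 584 = (1562 - 836) - 584 = 726 - 584 = 142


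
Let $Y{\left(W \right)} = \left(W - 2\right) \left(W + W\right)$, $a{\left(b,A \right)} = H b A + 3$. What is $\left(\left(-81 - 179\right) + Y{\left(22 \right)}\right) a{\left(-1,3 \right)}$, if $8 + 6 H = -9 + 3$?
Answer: $6200$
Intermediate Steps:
$H = - \frac{7}{3}$ ($H = - \frac{4}{3} + \frac{-9 + 3}{6} = - \frac{4}{3} + \frac{1}{6} \left(-6\right) = - \frac{4}{3} - 1 = - \frac{7}{3} \approx -2.3333$)
$a{\left(b,A \right)} = 3 - \frac{7 A b}{3}$ ($a{\left(b,A \right)} = - \frac{7 b}{3} A + 3 = - \frac{7 A b}{3} + 3 = 3 - \frac{7 A b}{3}$)
$Y{\left(W \right)} = 2 W \left(-2 + W\right)$ ($Y{\left(W \right)} = \left(-2 + W\right) 2 W = 2 W \left(-2 + W\right)$)
$\left(\left(-81 - 179\right) + Y{\left(22 \right)}\right) a{\left(-1,3 \right)} = \left(\left(-81 - 179\right) + 2 \cdot 22 \left(-2 + 22\right)\right) \left(3 - 7 \left(-1\right)\right) = \left(-260 + 2 \cdot 22 \cdot 20\right) \left(3 + 7\right) = \left(-260 + 880\right) 10 = 620 \cdot 10 = 6200$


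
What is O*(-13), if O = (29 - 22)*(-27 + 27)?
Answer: 0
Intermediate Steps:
O = 0 (O = 7*0 = 0)
O*(-13) = 0*(-13) = 0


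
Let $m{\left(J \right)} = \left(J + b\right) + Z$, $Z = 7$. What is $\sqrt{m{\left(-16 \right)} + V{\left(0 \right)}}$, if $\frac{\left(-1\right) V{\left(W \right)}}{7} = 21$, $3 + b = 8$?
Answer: $i \sqrt{151} \approx 12.288 i$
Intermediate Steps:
$b = 5$ ($b = -3 + 8 = 5$)
$V{\left(W \right)} = -147$ ($V{\left(W \right)} = \left(-7\right) 21 = -147$)
$m{\left(J \right)} = 12 + J$ ($m{\left(J \right)} = \left(J + 5\right) + 7 = \left(5 + J\right) + 7 = 12 + J$)
$\sqrt{m{\left(-16 \right)} + V{\left(0 \right)}} = \sqrt{\left(12 - 16\right) - 147} = \sqrt{-4 - 147} = \sqrt{-151} = i \sqrt{151}$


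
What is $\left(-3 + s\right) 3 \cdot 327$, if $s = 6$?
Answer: $2943$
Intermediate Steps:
$\left(-3 + s\right) 3 \cdot 327 = \left(-3 + 6\right) 3 \cdot 327 = 3 \cdot 3 \cdot 327 = 9 \cdot 327 = 2943$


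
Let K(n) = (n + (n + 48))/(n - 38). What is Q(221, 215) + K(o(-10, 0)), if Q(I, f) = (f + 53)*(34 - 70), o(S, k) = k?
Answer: -183336/19 ≈ -9649.3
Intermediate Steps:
K(n) = (48 + 2*n)/(-38 + n) (K(n) = (n + (48 + n))/(-38 + n) = (48 + 2*n)/(-38 + n))
Q(I, f) = -1908 - 36*f (Q(I, f) = (53 + f)*(-36) = -1908 - 36*f)
Q(221, 215) + K(o(-10, 0)) = (-1908 - 36*215) + 2*(24 + 0)/(-38 + 0) = (-1908 - 7740) + 2*24/(-38) = -9648 + 2*(-1/38)*24 = -9648 - 24/19 = -183336/19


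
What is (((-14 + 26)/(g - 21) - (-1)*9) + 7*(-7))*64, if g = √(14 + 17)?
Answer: -532864/205 - 384*√31/205 ≈ -2609.8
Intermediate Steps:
g = √31 ≈ 5.5678
(((-14 + 26)/(g - 21) - (-1)*9) + 7*(-7))*64 = (((-14 + 26)/(√31 - 21) - (-1)*9) + 7*(-7))*64 = ((12/(-21 + √31) - 1*(-9)) - 49)*64 = ((12/(-21 + √31) + 9) - 49)*64 = ((9 + 12/(-21 + √31)) - 49)*64 = (-40 + 12/(-21 + √31))*64 = -2560 + 768/(-21 + √31)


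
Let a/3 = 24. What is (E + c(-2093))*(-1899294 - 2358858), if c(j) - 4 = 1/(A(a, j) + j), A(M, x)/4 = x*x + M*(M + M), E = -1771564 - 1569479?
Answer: 249848105000233779648/17561975 ≈ 1.4227e+13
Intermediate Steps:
a = 72 (a = 3*24 = 72)
E = -3341043
A(M, x) = 4*x² + 8*M² (A(M, x) = 4*(x*x + M*(M + M)) = 4*(x² + M*(2*M)) = 4*(x² + 2*M²) = 4*x² + 8*M²)
c(j) = 4 + 1/(41472 + j + 4*j²) (c(j) = 4 + 1/((4*j² + 8*72²) + j) = 4 + 1/((4*j² + 8*5184) + j) = 4 + 1/((4*j² + 41472) + j) = 4 + 1/((41472 + 4*j²) + j) = 4 + 1/(41472 + j + 4*j²))
(E + c(-2093))*(-1899294 - 2358858) = (-3341043 + (165889 + 4*(-2093) + 16*(-2093)²)/(41472 - 2093 + 4*(-2093)²))*(-1899294 - 2358858) = (-3341043 + (165889 - 8372 + 16*4380649)/(41472 - 2093 + 4*4380649))*(-4258152) = (-3341043 + (165889 - 8372 + 70090384)/(41472 - 2093 + 17522596))*(-4258152) = (-3341043 + 70247901/17561975)*(-4258152) = -58675243392024/17561975*(-4258152) = 249848105000233779648/17561975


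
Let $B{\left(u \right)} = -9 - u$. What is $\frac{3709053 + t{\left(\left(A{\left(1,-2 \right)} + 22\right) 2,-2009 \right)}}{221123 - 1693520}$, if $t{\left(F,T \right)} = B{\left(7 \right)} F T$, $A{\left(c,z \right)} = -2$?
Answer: $- \frac{4994813}{1472397} \approx -3.3923$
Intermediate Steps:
$t{\left(F,T \right)} = - 16 F T$ ($t{\left(F,T \right)} = \left(-9 - 7\right) F T = - 16 F T$)
$\frac{3709053 + t{\left(\left(A{\left(1,-2 \right)} + 22\right) 2,-2009 \right)}}{221123 - 1693520} = \frac{3709053 - 16 \left(-2 + 22\right) 2 \left(-2009\right)}{221123 - 1693520} = \frac{3709053 - 16 \cdot 20 \cdot 2 \left(-2009\right)}{-1472397} = \left(3709053 - 640 \left(-2009\right)\right) \left(- \frac{1}{1472397}\right) = \left(3709053 + 1285760\right) \left(- \frac{1}{1472397}\right) = 4994813 \left(- \frac{1}{1472397}\right) = - \frac{4994813}{1472397}$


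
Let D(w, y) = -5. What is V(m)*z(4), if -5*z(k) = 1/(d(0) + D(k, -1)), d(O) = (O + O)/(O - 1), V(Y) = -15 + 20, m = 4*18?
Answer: ⅕ ≈ 0.20000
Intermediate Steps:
m = 72
V(Y) = 5
d(O) = 2*O/(-1 + O) (d(O) = (2*O)/(-1 + O) = 2*O/(-1 + O))
z(k) = 1/25 (z(k) = -1/(5*(2*0/(-1 + 0) - 5)) = -1/(5*(2*0/(-1) - 5)) = -1/(5*(2*0*(-1) - 5)) = -1/(5*(0 - 5)) = -⅕/(-5) = -⅕*(-⅕) = 1/25)
V(m)*z(4) = 5*(1/25) = ⅕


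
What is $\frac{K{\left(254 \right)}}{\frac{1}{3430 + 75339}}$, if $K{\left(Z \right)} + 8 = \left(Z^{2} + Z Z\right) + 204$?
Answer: $10179160332$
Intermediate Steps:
$K{\left(Z \right)} = 196 + 2 Z^{2}$ ($K{\left(Z \right)} = -8 + \left(\left(Z^{2} + Z Z\right) + 204\right) = -8 + \left(\left(Z^{2} + Z^{2}\right) + 204\right) = -8 + \left(2 Z^{2} + 204\right) = -8 + \left(204 + 2 Z^{2}\right) = 196 + 2 Z^{2}$)
$\frac{K{\left(254 \right)}}{\frac{1}{3430 + 75339}} = \frac{196 + 2 \cdot 254^{2}}{\frac{1}{3430 + 75339}} = \frac{196 + 2 \cdot 64516}{\frac{1}{78769}} = \left(196 + 129032\right) \frac{1}{\frac{1}{78769}} = 129228 \cdot 78769 = 10179160332$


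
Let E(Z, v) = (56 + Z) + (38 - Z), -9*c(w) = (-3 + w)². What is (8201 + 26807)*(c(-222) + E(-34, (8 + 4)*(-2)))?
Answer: -193629248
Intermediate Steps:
c(w) = -(-3 + w)²/9
E(Z, v) = 94
(8201 + 26807)*(c(-222) + E(-34, (8 + 4)*(-2))) = (8201 + 26807)*(-(-3 - 222)²/9 + 94) = 35008*(-⅑*(-225)² + 94) = 35008*(-⅑*50625 + 94) = 35008*(-5625 + 94) = 35008*(-5531) = -193629248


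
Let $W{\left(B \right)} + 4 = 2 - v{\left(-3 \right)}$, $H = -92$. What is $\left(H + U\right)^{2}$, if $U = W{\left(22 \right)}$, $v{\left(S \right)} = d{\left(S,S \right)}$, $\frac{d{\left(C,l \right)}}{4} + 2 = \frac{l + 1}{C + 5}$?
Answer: $6724$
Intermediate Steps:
$d{\left(C,l \right)} = -8 + \frac{4 \left(1 + l\right)}{5 + C}$ ($d{\left(C,l \right)} = -8 + 4 \frac{l + 1}{C + 5} = -8 + 4 \frac{1 + l}{5 + C} = -8 + \frac{4 \left(1 + l\right)}{5 + C}$)
$v{\left(S \right)} = \frac{4 \left(-9 - S\right)}{5 + S}$ ($v{\left(S \right)} = \frac{4 \left(-9 + S - 2 S\right)}{5 + S} = \frac{4 \left(-9 - S\right)}{5 + S}$)
$W{\left(B \right)} = 10$ ($W{\left(B \right)} = -4 - \left(-2 + \frac{4 \left(-9 - -3\right)}{5 - 3}\right) = -4 - \left(-2 + \frac{4 \left(-9 + 3\right)}{2}\right) = -4 - \left(-2 + 4 \cdot \frac{1}{2} \left(-6\right)\right) = -4 + \left(2 - -12\right) = -4 + \left(2 + 12\right) = -4 + 14 = 10$)
$U = 10$
$\left(H + U\right)^{2} = \left(-92 + 10\right)^{2} = \left(-82\right)^{2} = 6724$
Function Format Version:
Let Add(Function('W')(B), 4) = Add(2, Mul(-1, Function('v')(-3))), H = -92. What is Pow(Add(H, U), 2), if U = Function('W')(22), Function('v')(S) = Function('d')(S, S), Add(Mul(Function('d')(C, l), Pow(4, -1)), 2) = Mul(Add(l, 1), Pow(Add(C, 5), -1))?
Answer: 6724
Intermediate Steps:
Function('d')(C, l) = Add(-8, Mul(4, Pow(Add(5, C), -1), Add(1, l))) (Function('d')(C, l) = Add(-8, Mul(4, Mul(Add(l, 1), Pow(Add(C, 5), -1)))) = Add(-8, Mul(4, Mul(Add(1, l), Pow(Add(5, C), -1)))) = Add(-8, Mul(4, Mul(Pow(Add(5, C), -1), Add(1, l)))) = Add(-8, Mul(4, Pow(Add(5, C), -1), Add(1, l))))
Function('v')(S) = Mul(4, Pow(Add(5, S), -1), Add(-9, Mul(-1, S))) (Function('v')(S) = Mul(4, Pow(Add(5, S), -1), Add(-9, S, Mul(-2, S))) = Mul(4, Pow(Add(5, S), -1), Add(-9, Mul(-1, S))))
Function('W')(B) = 10 (Function('W')(B) = Add(-4, Add(2, Mul(-1, Mul(4, Pow(Add(5, -3), -1), Add(-9, Mul(-1, -3)))))) = Add(-4, Add(2, Mul(-1, Mul(4, Pow(2, -1), Add(-9, 3))))) = Add(-4, Add(2, Mul(-1, Mul(4, Rational(1, 2), -6)))) = Add(-4, Add(2, Mul(-1, -12))) = Add(-4, Add(2, 12)) = Add(-4, 14) = 10)
U = 10
Pow(Add(H, U), 2) = Pow(Add(-92, 10), 2) = Pow(-82, 2) = 6724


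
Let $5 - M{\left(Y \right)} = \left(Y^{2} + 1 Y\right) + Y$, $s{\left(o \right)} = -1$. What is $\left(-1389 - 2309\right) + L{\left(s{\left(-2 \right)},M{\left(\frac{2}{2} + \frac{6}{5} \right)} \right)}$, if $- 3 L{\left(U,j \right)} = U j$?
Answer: $- \frac{277456}{75} \approx -3699.4$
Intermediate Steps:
$M{\left(Y \right)} = 5 - Y^{2} - 2 Y$ ($M{\left(Y \right)} = 5 - \left(\left(Y^{2} + 1 Y\right) + Y\right) = 5 - \left(\left(Y^{2} + Y\right) + Y\right) = 5 - \left(\left(Y + Y^{2}\right) + Y\right) = 5 - \left(Y^{2} + 2 Y\right) = 5 - Y^{2} - 2 Y$)
$L{\left(U,j \right)} = - \frac{U j}{3}$
$\left(-1389 - 2309\right) + L{\left(s{\left(-2 \right)},M{\left(\frac{2}{2} + \frac{6}{5} \right)} \right)} = \left(-1389 - 2309\right) - - \frac{5 - \left(\frac{2}{2} + \frac{6}{5}\right)^{2} - 2 \left(\frac{2}{2} + \frac{6}{5}\right)}{3} = -3698 - - \frac{5 - \left(2 \cdot \frac{1}{2} + 6 \cdot \frac{1}{5}\right)^{2} - 2 \left(2 \cdot \frac{1}{2} + 6 \cdot \frac{1}{5}\right)}{3} = -3698 - - \frac{5 - \left(1 + \frac{6}{5}\right)^{2} - 2 \left(1 + \frac{6}{5}\right)}{3} = -3698 - - \frac{5 - \left(\frac{11}{5}\right)^{2} - \frac{22}{5}}{3} = -3698 - - \frac{5 - \frac{121}{25} - \frac{22}{5}}{3} = -3698 - \left(- \frac{1}{3}\right) \left(- \frac{106}{25}\right) = -3698 - \frac{106}{75} = - \frac{277456}{75}$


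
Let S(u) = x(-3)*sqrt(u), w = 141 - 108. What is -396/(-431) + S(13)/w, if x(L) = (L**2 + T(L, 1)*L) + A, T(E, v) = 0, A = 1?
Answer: 396/431 + 10*sqrt(13)/33 ≈ 2.0114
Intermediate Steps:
x(L) = 1 + L**2 (x(L) = (L**2 + 0*L) + 1 = (L**2 + 0) + 1 = L**2 + 1 = 1 + L**2)
w = 33
S(u) = 10*sqrt(u) (S(u) = (1 + (-3)**2)*sqrt(u) = (1 + 9)*sqrt(u) = 10*sqrt(u))
-396/(-431) + S(13)/w = -396/(-431) + (10*sqrt(13))/33 = -396*(-1/431) + (10*sqrt(13))*(1/33) = 396/431 + 10*sqrt(13)/33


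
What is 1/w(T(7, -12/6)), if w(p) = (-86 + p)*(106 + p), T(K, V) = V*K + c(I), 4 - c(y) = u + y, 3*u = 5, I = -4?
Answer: -9/82895 ≈ -0.00010857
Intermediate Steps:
u = 5/3 (u = (1/3)*5 = 5/3 ≈ 1.6667)
c(y) = 7/3 - y (c(y) = 4 - (5/3 + y) = 4 + (-5/3 - y) = 7/3 - y)
T(K, V) = 19/3 + K*V (T(K, V) = V*K + (7/3 - 1*(-4)) = K*V + (7/3 + 4) = K*V + 19/3 = 19/3 + K*V)
1/w(T(7, -12/6)) = 1/(-9116 + (19/3 + 7*(-12/6))**2 + 20*(19/3 + 7*(-12/6))) = 1/(-9116 + (19/3 + 7*(-12*1/6))**2 + 20*(19/3 + 7*(-12*1/6))) = 1/(-9116 + (19/3 + 7*(-2))**2 + 20*(19/3 + 7*(-2))) = 1/(-9116 + (19/3 - 14)**2 + 20*(19/3 - 14)) = 1/(-9116 + (-23/3)**2 + 20*(-23/3)) = 1/(-9116 + 529/9 - 460/3) = 1/(-82895/9) = -9/82895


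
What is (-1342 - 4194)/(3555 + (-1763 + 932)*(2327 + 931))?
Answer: 5536/2703843 ≈ 0.0020475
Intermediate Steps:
(-1342 - 4194)/(3555 + (-1763 + 932)*(2327 + 931)) = -5536/(3555 - 831*3258) = -5536/(3555 - 2707398) = -5536/(-2703843) = -5536*(-1/2703843) = 5536/2703843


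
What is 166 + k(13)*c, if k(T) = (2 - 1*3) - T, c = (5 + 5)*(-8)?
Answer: 1286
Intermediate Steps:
c = -80 (c = 10*(-8) = -80)
k(T) = -1 - T (k(T) = (2 - 3) - T = -1 - T)
166 + k(13)*c = 166 + (-1 - 1*13)*(-80) = 166 + (-1 - 13)*(-80) = 166 - 14*(-80) = 166 + 1120 = 1286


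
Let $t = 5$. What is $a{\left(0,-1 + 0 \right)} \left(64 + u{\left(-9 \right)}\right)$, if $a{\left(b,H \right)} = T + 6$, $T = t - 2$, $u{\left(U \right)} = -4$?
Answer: $540$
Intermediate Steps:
$T = 3$ ($T = 5 - 2 = 3$)
$a{\left(b,H \right)} = 9$ ($a{\left(b,H \right)} = 3 + 6 = 9$)
$a{\left(0,-1 + 0 \right)} \left(64 + u{\left(-9 \right)}\right) = 9 \left(64 - 4\right) = 9 \cdot 60 = 540$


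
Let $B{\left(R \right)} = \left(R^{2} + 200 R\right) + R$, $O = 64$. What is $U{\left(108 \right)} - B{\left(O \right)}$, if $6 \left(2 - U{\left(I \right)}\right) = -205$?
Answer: $- \frac{101543}{6} \approx -16924.0$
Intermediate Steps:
$U{\left(I \right)} = \frac{217}{6}$ ($U{\left(I \right)} = 2 - - \frac{205}{6} = 2 + \frac{205}{6} = \frac{217}{6}$)
$B{\left(R \right)} = R^{2} + 201 R$
$U{\left(108 \right)} - B{\left(O \right)} = \frac{217}{6} - 64 \left(201 + 64\right) = \frac{217}{6} - 64 \cdot 265 = \frac{217}{6} - 16960 = - \frac{101543}{6}$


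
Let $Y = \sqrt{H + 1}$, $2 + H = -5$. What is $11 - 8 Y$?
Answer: $11 - 8 i \sqrt{6} \approx 11.0 - 19.596 i$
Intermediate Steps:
$H = -7$ ($H = -2 - 5 = -7$)
$Y = i \sqrt{6}$ ($Y = \sqrt{-7 + 1} = \sqrt{-6} = i \sqrt{6} \approx 2.4495 i$)
$11 - 8 Y = 11 - 8 i \sqrt{6}$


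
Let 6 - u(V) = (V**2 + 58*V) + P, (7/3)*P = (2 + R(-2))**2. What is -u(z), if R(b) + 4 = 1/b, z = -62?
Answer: 6851/28 ≈ 244.68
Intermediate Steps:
R(b) = -4 + 1/b
P = 75/28 (P = 3*(2 + (-4 + 1/(-2)))**2/7 = 3*(2 + (-4 - 1/2))**2/7 = 3*(2 - 9/2)**2/7 = 3*(-5/2)**2/7 = (3/7)*(25/4) = 75/28 ≈ 2.6786)
u(V) = 93/28 - V**2 - 58*V (u(V) = 6 - ((V**2 + 58*V) + 75/28) = 6 - (75/28 + V**2 + 58*V) = 6 + (-75/28 - V**2 - 58*V) = 93/28 - V**2 - 58*V)
-u(z) = -(93/28 - 1*(-62)**2 - 58*(-62)) = -(93/28 - 1*3844 + 3596) = -(93/28 - 3844 + 3596) = -1*(-6851/28) = 6851/28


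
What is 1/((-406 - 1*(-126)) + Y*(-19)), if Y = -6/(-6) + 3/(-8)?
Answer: -8/2335 ≈ -0.0034261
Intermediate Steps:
Y = 5/8 (Y = -6*(-1/6) + 3*(-1/8) = 1 - 3/8 = 5/8 ≈ 0.62500)
1/((-406 - 1*(-126)) + Y*(-19)) = 1/((-406 - 1*(-126)) + (5/8)*(-19)) = 1/((-406 + 126) - 95/8) = 1/(-280 - 95/8) = 1/(-2335/8) = -8/2335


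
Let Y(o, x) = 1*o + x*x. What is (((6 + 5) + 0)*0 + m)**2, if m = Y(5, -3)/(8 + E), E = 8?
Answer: 49/64 ≈ 0.76563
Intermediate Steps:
Y(o, x) = o + x**2
m = 7/8 (m = (5 + (-3)**2)/(8 + 8) = (5 + 9)/16 = 14*(1/16) = 7/8 ≈ 0.87500)
(((6 + 5) + 0)*0 + m)**2 = (((6 + 5) + 0)*0 + 7/8)**2 = ((11 + 0)*0 + 7/8)**2 = (11*0 + 7/8)**2 = (0 + 7/8)**2 = (7/8)**2 = 49/64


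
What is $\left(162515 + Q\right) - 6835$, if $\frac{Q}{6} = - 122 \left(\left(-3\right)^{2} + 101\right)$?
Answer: $75160$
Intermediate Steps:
$Q = -80520$ ($Q = 6 \left(- 122 \left(\left(-3\right)^{2} + 101\right)\right) = 6 \left(- 122 \left(9 + 101\right)\right) = 6 \left(\left(-122\right) 110\right) = 6 \left(-13420\right) = -80520$)
$\left(162515 + Q\right) - 6835 = \left(162515 - 80520\right) - 6835 = 81995 - 6835 = 75160$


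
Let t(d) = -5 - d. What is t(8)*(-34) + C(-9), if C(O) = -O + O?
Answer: 442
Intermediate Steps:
C(O) = 0
t(8)*(-34) + C(-9) = (-5 - 1*8)*(-34) + 0 = (-5 - 8)*(-34) + 0 = -13*(-34) + 0 = 442 + 0 = 442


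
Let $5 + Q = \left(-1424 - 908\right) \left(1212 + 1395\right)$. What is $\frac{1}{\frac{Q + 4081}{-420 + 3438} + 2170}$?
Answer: $\frac{1509}{236806} \approx 0.0063723$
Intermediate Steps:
$Q = -6079529$ ($Q = -5 + \left(-1424 - 908\right) \left(1212 + 1395\right) = -5 - 6079524 = -6079529$)
$\frac{1}{\frac{Q + 4081}{-420 + 3438} + 2170} = \frac{1}{\frac{-6079529 + 4081}{-420 + 3438} + 2170} = \frac{1}{- \frac{6075448}{3018} + 2170} = \frac{1}{\left(-6075448\right) \frac{1}{3018} + 2170} = \frac{1}{- \frac{3037724}{1509} + 2170} = \frac{1}{\frac{236806}{1509}} = \frac{1509}{236806}$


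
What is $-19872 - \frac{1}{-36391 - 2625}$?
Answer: $- \frac{775325951}{39016} \approx -19872.0$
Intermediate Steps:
$-19872 - \frac{1}{-36391 - 2625} = -19872 - \frac{1}{-39016} = -19872 - - \frac{1}{39016} = -19872 + \frac{1}{39016} = - \frac{775325951}{39016}$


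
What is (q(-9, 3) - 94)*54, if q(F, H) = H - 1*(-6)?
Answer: -4590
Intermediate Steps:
q(F, H) = 6 + H (q(F, H) = H + 6 = 6 + H)
(q(-9, 3) - 94)*54 = ((6 + 3) - 94)*54 = (9 - 94)*54 = -85*54 = -4590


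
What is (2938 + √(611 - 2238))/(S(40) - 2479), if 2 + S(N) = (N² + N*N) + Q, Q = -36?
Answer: 2938/683 + I*√1627/683 ≈ 4.3016 + 0.059057*I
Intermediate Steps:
S(N) = -38 + 2*N² (S(N) = -2 + ((N² + N*N) - 36) = -2 + ((N² + N²) - 36) = -2 + (2*N² - 36) = -2 + (-36 + 2*N²) = -38 + 2*N²)
(2938 + √(611 - 2238))/(S(40) - 2479) = (2938 + √(611 - 2238))/((-38 + 2*40²) - 2479) = (2938 + √(-1627))/((-38 + 2*1600) - 2479) = (2938 + I*√1627)/((-38 + 3200) - 2479) = (2938 + I*√1627)/(3162 - 2479) = (2938 + I*√1627)/683 = (2938 + I*√1627)*(1/683) = 2938/683 + I*√1627/683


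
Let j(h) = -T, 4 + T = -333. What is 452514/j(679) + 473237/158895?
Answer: 72061692899/53547615 ≈ 1345.8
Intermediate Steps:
T = -337 (T = -4 - 333 = -337)
j(h) = 337 (j(h) = -1*(-337) = 337)
452514/j(679) + 473237/158895 = 452514/337 + 473237/158895 = 72061692899/53547615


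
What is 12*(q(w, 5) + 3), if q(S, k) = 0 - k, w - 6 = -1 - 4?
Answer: -24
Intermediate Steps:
w = 1 (w = 6 + (-1 - 4) = 6 - 5 = 1)
q(S, k) = -k
12*(q(w, 5) + 3) = 12*(-1*5 + 3) = 12*(-5 + 3) = 12*(-2) = -24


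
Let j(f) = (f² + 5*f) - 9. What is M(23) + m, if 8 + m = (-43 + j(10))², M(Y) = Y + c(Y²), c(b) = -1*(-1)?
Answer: 9620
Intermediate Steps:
c(b) = 1
j(f) = -9 + f² + 5*f
M(Y) = 1 + Y (M(Y) = Y + 1 = 1 + Y)
m = 9596 (m = -8 + (-43 + (-9 + 10² + 5*10))² = -8 + (-43 + (-9 + 100 + 50))² = -8 + (-43 + 141)² = -8 + 98² = -8 + 9604 = 9596)
M(23) + m = (1 + 23) + 9596 = 24 + 9596 = 9620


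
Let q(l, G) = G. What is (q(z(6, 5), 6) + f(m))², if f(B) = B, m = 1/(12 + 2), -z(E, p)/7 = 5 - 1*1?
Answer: 7225/196 ≈ 36.862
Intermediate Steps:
z(E, p) = -28 (z(E, p) = -7*(5 - 1*1) = -7*(5 - 1) = -7*4 = -28)
m = 1/14 ≈ 0.071429
(q(z(6, 5), 6) + f(m))² = (6 + 1/14)² = (85/14)² = 7225/196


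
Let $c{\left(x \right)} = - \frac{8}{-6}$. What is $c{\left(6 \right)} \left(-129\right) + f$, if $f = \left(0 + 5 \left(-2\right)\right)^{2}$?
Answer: $-72$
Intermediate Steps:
$c{\left(x \right)} = \frac{4}{3}$ ($c{\left(x \right)} = \left(-8\right) \left(- \frac{1}{6}\right) = \frac{4}{3}$)
$f = 100$ ($f = \left(0 - 10\right)^{2} = \left(-10\right)^{2} = 100$)
$c{\left(6 \right)} \left(-129\right) + f = \frac{4}{3} \left(-129\right) + 100 = -172 + 100 = -72$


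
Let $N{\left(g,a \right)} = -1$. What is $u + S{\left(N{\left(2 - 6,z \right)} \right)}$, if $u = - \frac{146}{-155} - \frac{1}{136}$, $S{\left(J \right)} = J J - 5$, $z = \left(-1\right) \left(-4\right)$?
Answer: $- \frac{64619}{21080} \approx -3.0654$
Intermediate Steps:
$z = 4$
$S{\left(J \right)} = -5 + J^{2}$ ($S{\left(J \right)} = J^{2} - 5 = -5 + J^{2}$)
$u = \frac{19701}{21080}$ ($u = \left(-146\right) \left(- \frac{1}{155}\right) - \frac{1}{136} = \frac{146}{155} - \frac{1}{136} = \frac{19701}{21080} \approx 0.93458$)
$u + S{\left(N{\left(2 - 6,z \right)} \right)} = \frac{19701}{21080} - \left(5 - \left(-1\right)^{2}\right) = \frac{19701}{21080} + \left(-5 + 1\right) = \frac{19701}{21080} - 4 = - \frac{64619}{21080}$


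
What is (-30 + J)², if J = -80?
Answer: 12100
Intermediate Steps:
(-30 + J)² = (-30 - 80)² = (-110)² = 12100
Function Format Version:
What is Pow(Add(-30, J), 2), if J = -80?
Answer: 12100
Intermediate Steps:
Pow(Add(-30, J), 2) = Pow(Add(-30, -80), 2) = Pow(-110, 2) = 12100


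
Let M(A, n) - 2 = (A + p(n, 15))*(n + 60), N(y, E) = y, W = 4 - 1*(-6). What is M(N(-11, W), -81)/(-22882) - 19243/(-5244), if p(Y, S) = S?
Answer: 220374167/59996604 ≈ 3.6731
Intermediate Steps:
W = 10 (W = 4 + 6 = 10)
M(A, n) = 2 + (15 + A)*(60 + n) (M(A, n) = 2 + (A + 15)*(n + 60) = 2 + (15 + A)*(60 + n))
M(N(-11, W), -81)/(-22882) - 19243/(-5244) = (902 + 15*(-81) + 60*(-11) - 11*(-81))/(-22882) - 19243/(-5244) = (902 - 1215 - 660 + 891)*(-1/22882) - 19243*(-1/5244) = -82*(-1/22882) + 19243/5244 = 41/11441 + 19243/5244 = 220374167/59996604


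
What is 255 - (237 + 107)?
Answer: -89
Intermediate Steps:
255 - (237 + 107) = 255 - 1*344 = 255 - 344 = -89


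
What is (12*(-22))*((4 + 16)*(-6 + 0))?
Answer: 31680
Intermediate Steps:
(12*(-22))*((4 + 16)*(-6 + 0)) = -5280*(-6) = -264*(-120) = 31680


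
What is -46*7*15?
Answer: -4830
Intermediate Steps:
-46*7*15 = -322*15 = -4830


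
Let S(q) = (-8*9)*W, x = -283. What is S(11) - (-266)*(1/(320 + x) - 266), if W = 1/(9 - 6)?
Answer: -2618594/37 ≈ -70773.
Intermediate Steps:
W = ⅓ (W = 1/3 = ⅓ ≈ 0.33333)
S(q) = -24 (S(q) = -8*9*(⅓) = -72*⅓ = -24)
S(11) - (-266)*(1/(320 + x) - 266) = -24 - (-266)*(1/(320 - 283) - 266) = -24 - (-266)*(1/37 - 266) = -24 - (-266)*(-9841)/37 = -24 - 1*2617706/37 = -24 - 2617706/37 = -2618594/37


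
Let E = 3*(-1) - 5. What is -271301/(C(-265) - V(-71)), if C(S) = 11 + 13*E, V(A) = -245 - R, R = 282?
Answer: -271301/434 ≈ -625.12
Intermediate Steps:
E = -8 (E = -3 - 5 = -8)
V(A) = -527 (V(A) = -245 - 1*282 = -245 - 282 = -527)
C(S) = -93 (C(S) = 11 + 13*(-8) = 11 - 104 = -93)
-271301/(C(-265) - V(-71)) = -271301/(-93 - 1*(-527)) = -271301/(-93 + 527) = -271301/434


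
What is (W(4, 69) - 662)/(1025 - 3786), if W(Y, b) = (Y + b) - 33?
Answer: 622/2761 ≈ 0.22528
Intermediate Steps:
W(Y, b) = -33 + Y + b
(W(4, 69) - 662)/(1025 - 3786) = ((-33 + 4 + 69) - 662)/(1025 - 3786) = (40 - 662)/(-2761) = -622*(-1/2761) = 622/2761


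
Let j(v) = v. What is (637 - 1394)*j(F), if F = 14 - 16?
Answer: 1514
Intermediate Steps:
F = -2
(637 - 1394)*j(F) = (637 - 1394)*(-2) = -757*(-2) = 1514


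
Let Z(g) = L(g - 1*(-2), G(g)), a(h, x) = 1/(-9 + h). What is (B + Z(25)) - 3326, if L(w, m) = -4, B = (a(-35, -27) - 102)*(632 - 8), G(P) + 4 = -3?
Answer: -736914/11 ≈ -66992.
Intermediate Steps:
G(P) = -7 (G(P) = -4 - 3 = -7)
B = -700284/11 (B = (1/(-9 - 35) - 102)*(632 - 8) = (1/(-44) - 102)*624 = (-1/44 - 102)*624 = -4489/44*624 = -700284/11 ≈ -63662.)
Z(g) = -4
(B + Z(25)) - 3326 = (-700284/11 - 4) - 3326 = -700328/11 - 3326 = -736914/11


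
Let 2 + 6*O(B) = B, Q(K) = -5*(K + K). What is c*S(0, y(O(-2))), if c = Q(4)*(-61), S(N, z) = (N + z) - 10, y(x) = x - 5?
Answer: -114680/3 ≈ -38227.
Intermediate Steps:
Q(K) = -10*K
O(B) = -⅓ + B/6
y(x) = -5 + x
S(N, z) = -10 + N + z
c = 2440 (c = -10*4*(-61) = -40*(-61) = 2440)
c*S(0, y(O(-2))) = 2440*(-10 + 0 + (-5 + (-⅓ + (⅙)*(-2)))) = 2440*(-10 + 0 + (-5 + (-⅓ - ⅓))) = 2440*(-10 + 0 + (-5 - ⅔)) = 2440*(-10 + 0 - 17/3) = 2440*(-47/3) = -114680/3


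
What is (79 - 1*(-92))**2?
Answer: 29241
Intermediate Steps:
(79 - 1*(-92))**2 = (79 + 92)**2 = 171**2 = 29241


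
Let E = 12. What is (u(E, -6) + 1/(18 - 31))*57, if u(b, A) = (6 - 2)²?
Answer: 11799/13 ≈ 907.62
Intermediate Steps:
u(b, A) = 16 (u(b, A) = 4² = 16)
(u(E, -6) + 1/(18 - 31))*57 = (16 + 1/(18 - 31))*57 = (16 + 1/(-13))*57 = (16 - 1/13)*57 = (207/13)*57 = 11799/13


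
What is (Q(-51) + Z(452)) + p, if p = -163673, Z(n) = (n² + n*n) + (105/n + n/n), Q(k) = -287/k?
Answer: 5646399751/23052 ≈ 2.4494e+5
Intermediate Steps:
Z(n) = 1 + 2*n² + 105/n (Z(n) = (n² + n²) + (105/n + 1) = 2*n² + (1 + 105/n) = 1 + 2*n² + 105/n)
(Q(-51) + Z(452)) + p = (-287/(-51) + (105 + 452 + 2*452³)/452) - 163673 = (-287*(-1/51) + (105 + 452 + 2*92345408)/452) - 163673 = (287/51 + (105 + 452 + 184690816)/452) - 163673 = (287/51 + (1/452)*184691373) - 163673 = (287/51 + 184691373/452) - 163673 = 9419389747/23052 - 163673 = 5646399751/23052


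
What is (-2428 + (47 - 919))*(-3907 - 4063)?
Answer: 26301000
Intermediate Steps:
(-2428 + (47 - 919))*(-3907 - 4063) = (-2428 - 872)*(-7970) = -3300*(-7970) = 26301000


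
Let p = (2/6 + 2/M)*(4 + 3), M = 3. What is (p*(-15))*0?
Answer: 0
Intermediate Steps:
p = 7 (p = (2/6 + 2/3)*(4 + 3) = (2*(⅙) + 2*(⅓))*7 = (⅓ + ⅔)*7 = 1*7 = 7)
(p*(-15))*0 = (7*(-15))*0 = -105*0 = 0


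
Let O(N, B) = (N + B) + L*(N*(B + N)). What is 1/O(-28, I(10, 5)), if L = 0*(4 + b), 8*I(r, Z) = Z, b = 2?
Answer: -8/219 ≈ -0.036530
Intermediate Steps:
I(r, Z) = Z/8
L = 0 (L = 0*(4 + 2) = 0*6 = 0)
O(N, B) = B + N (O(N, B) = (N + B) + 0*(N*(B + N)) = (B + N) + 0 = B + N)
1/O(-28, I(10, 5)) = 1/((⅛)*5 - 28) = 1/(5/8 - 28) = 1/(-219/8) = -8/219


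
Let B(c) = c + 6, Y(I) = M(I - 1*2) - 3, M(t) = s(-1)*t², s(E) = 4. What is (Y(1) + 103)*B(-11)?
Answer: -520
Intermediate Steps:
M(t) = 4*t²
Y(I) = -3 + 4*(-2 + I)² (Y(I) = 4*(I - 1*2)² - 3 = 4*(I - 2)² - 3 = 4*(-2 + I)² - 3 = -3 + 4*(-2 + I)²)
B(c) = 6 + c
(Y(1) + 103)*B(-11) = ((-3 + 4*(-2 + 1)²) + 103)*(6 - 11) = ((-3 + 4*(-1)²) + 103)*(-5) = ((-3 + 4*1) + 103)*(-5) = ((-3 + 4) + 103)*(-5) = (1 + 103)*(-5) = 104*(-5) = -520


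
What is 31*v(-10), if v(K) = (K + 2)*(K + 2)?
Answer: 1984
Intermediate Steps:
v(K) = (2 + K)² (v(K) = (2 + K)*(2 + K) = (2 + K)²)
31*v(-10) = 31*(2 - 10)² = 31*(-8)² = 31*64 = 1984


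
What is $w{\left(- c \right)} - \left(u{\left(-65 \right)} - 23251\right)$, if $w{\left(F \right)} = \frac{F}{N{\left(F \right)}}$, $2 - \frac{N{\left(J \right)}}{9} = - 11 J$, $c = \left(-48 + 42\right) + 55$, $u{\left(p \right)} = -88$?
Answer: $\frac{112797436}{4833} \approx 23339.0$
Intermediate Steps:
$c = 49$ ($c = -6 + 55 = 49$)
$N{\left(J \right)} = 18 + 99 J$ ($N{\left(J \right)} = 18 - 9 \left(- 11 J\right) = 18 + 99 J$)
$w{\left(F \right)} = \frac{F}{18 + 99 F}$
$w{\left(- c \right)} - \left(u{\left(-65 \right)} - 23251\right) = \frac{\left(-1\right) 49}{9 \left(2 + 11 \left(\left(-1\right) 49\right)\right)} - \left(-88 - 23251\right) = \frac{1}{9} \left(-49\right) \frac{1}{2 + 11 \left(-49\right)} - -23339 = \frac{1}{9} \left(-49\right) \frac{1}{2 - 539} + 23339 = \frac{1}{9} \left(-49\right) \frac{1}{-537} + 23339 = \frac{1}{9} \left(-49\right) \left(- \frac{1}{537}\right) + 23339 = \frac{49}{4833} + 23339 = \frac{112797436}{4833}$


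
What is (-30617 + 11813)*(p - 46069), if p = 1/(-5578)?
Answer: 2416059045966/2789 ≈ 8.6628e+8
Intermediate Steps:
p = -1/5578 ≈ -0.00017928
(-30617 + 11813)*(p - 46069) = (-30617 + 11813)*(-1/5578 - 46069) = -18804*(-256972883/5578) = 2416059045966/2789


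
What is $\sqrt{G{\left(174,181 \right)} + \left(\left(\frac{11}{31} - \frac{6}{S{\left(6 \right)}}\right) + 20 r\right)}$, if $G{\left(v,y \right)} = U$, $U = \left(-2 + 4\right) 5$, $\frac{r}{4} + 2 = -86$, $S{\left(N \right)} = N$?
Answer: $\frac{5 i \sqrt{270258}}{31} \approx 83.849 i$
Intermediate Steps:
$r = -352$ ($r = -8 + 4 \left(-86\right) = -8 - 344 = -352$)
$U = 10$ ($U = 2 \cdot 5 = 10$)
$G{\left(v,y \right)} = 10$
$\sqrt{G{\left(174,181 \right)} + \left(\left(\frac{11}{31} - \frac{6}{S{\left(6 \right)}}\right) + 20 r\right)} = \sqrt{10 + \left(\left(\frac{11}{31} - \frac{6}{6}\right) + 20 \left(-352\right)\right)} = \sqrt{10 + \left(\left(11 \cdot \frac{1}{31} - 1\right) - 7040\right)} = \sqrt{10 + \left(\left(\frac{11}{31} - 1\right) - 7040\right)} = \sqrt{10 - \frac{218260}{31}} = \sqrt{- \frac{217950}{31}} = \frac{5 i \sqrt{270258}}{31}$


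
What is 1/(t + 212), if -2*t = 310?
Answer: 1/57 ≈ 0.017544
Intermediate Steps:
t = -155 (t = -1/2*310 = -155)
1/(t + 212) = 1/(-155 + 212) = 1/57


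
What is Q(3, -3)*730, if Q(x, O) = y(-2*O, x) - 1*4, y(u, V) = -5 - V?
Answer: -8760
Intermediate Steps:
Q(x, O) = -9 - x (Q(x, O) = (-5 - x) - 1*4 = (-5 - x) - 4 = -9 - x)
Q(3, -3)*730 = (-9 - 1*3)*730 = (-9 - 3)*730 = -12*730 = -8760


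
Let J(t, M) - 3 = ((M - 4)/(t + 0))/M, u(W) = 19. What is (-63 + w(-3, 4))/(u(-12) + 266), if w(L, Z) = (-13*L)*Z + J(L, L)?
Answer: 857/2565 ≈ 0.33411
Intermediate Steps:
J(t, M) = 3 + (-4 + M)/(M*t) (J(t, M) = 3 + ((M - 4)/(t + 0))/M = 3 + ((-4 + M)/t)/M = 3 + (-4 + M)/(M*t))
w(L, Z) = 3 + 1/L - 4/L² - 13*L*Z (w(L, Z) = (-13*L)*Z + (3 + 1/L - 4/(L*L)) = -13*L*Z + (3 + 1/L - 4/L²) = 3 + 1/L - 4/L² - 13*L*Z)
(-63 + w(-3, 4))/(u(-12) + 266) = (-63 + (3 + 1/(-3) - 4/(-3)² - 13*(-3)*4))/(19 + 266) = (-63 + (3 - ⅓ - 4*⅑ + 156))/285 = (-63 + (3 - ⅓ - 4/9 + 156))*(1/285) = (-63 + 1424/9)*(1/285) = (857/9)*(1/285) = 857/2565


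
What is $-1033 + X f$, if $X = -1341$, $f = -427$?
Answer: $571574$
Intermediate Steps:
$-1033 + X f = -1033 - -572607 = -1033 + 572607 = 571574$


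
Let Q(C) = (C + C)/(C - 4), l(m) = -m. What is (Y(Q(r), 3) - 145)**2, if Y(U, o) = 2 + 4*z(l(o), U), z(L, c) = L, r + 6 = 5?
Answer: 24025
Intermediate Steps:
r = -1 (r = -6 + 5 = -1)
Q(C) = 2*C/(-4 + C) (Q(C) = (2*C)/(-4 + C) = 2*C/(-4 + C))
Y(U, o) = 2 - 4*o (Y(U, o) = 2 + 4*(-o) = 2 - 4*o)
(Y(Q(r), 3) - 145)**2 = ((2 - 4*3) - 145)**2 = ((2 - 12) - 145)**2 = (-10 - 145)**2 = (-155)**2 = 24025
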